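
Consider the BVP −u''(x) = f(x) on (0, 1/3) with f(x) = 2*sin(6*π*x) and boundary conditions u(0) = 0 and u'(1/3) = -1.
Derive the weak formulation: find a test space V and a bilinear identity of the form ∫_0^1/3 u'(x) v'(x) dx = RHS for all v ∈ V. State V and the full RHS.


V = {v ∈ H^1(0, 1/3) : v(0) = 0} (test functions vanish at x = 0 where u is specified); weak form: ∫_0^1/3 u'v' dx = ∫_0^1/3 (2*sin(6*π*x)) v dx − v(1/3) for all v ∈ V.

Multiply both sides by a test function v and integrate from 0 to 1/3:
  ∫_0^1/3 −u''(x) v(x) dx = ∫_0^1/3 f(x) v(x) dx.
Integrate the LHS by parts once:
  ∫_0^1/3 −u'' v dx = −[u'(x) v(x)]_0^1/3 + ∫_0^1/3 u'(x) v'(x) dx.
Thus ∫_0^1/3 u'(x) v'(x) dx = ∫_0^1/3 f(x) v(x) dx + [u'(x) v(x)]_0^1/3.
Choose V so that boundary terms are either known or forced to vanish.
Mixed BC: u(0) = 0 (Dirichlet) and u'(1/3) = -1 (Neumann). Define V = {v ∈ H^1(0, 1/3) : v(0) = 0}. Then [u' v]_0^1/3 = u'(1/3)·v(1/3) − u'(0)·0 = − v(1/3).
Weak formulation: find u (satisfying any essential BC) such that ∫_0^1/3 u'(x) v'(x) dx = ∫_0^1/3 f v dx − v(1/3) for all v ∈ V (Dirichlet at 0 absorbed into V; Neumann datum at x = 1/3 contributes the boundary term).
Substituting f(x) = 2*sin(6*π*x), the right-hand side is ∫_0^1/3 (2*sin(6*π*x)) v dx − v(1/3).


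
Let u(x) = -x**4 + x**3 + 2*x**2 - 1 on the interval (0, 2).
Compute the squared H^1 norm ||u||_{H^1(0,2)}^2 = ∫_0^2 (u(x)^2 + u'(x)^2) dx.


||u||_{H^1}^2 = 9598/315

The H^1 norm (squared) on an interval (0, L) is
  ||u||_{H^1}^2 = ∫_0^L u(x)^2 dx + ∫_0^L u'(x)^2 dx.
Compute u'(x) = -4*x**3 + 3*x**2 + 4*x.
Then u(x)^2 = x**8 - 2*x**7 - 3*x**6 + 4*x**5 + 6*x**4 - 2*x**3 - 4*x**2 + 1 and u'(x)^2 = 16*x**6 - 24*x**5 - 23*x**4 + 24*x**3 + 16*x**2.
Integrate each monomial from 0 to 2 using ∫_0^2 c·x^n dx = c·2^(n+1)/(n+1):
  ∫_0^2 u(x)^2 dx = ∫_0^2 (x^8 - 2*x^7 - 3*x^6 + 4*x^5 + 6*x^4 - 2*x^3 - 4*x^2 + 1) dx. Term by term:
    ∫_0^2 x^8 dx = 512/9;  ∫_0^2 -2*x^7 dx = -64;  ∫_0^2 -3*x^6 dx = -384/7;
    ∫_0^2 4*x^5 dx = 128/3;  ∫_0^2 6*x^4 dx = 192/5;  ∫_0^2 -2*x^3 dx = -8;
    ∫_0^2 -4*x^2 dx = -32/3;  ∫_0^2 1 dx = 2.
  Sum: 512/9 − 64 − 384/7 + 128/3 + 192/5 − 8 − 32/3 + 2 = 766/315.
  ∫_0^2 u'(x)^2 dx = ∫_0^2 (16*x^6 - 24*x^5 - 23*x^4 + 24*x^3 + 16*x^2) dx. Term by term:
    ∫_0^2 16*x^6 dx = 2048/7;  ∫_0^2 -24*x^5 dx = -256;  ∫_0^2 -23*x^4 dx = -736/5;
    ∫_0^2 24*x^3 dx = 96;  ∫_0^2 16*x^2 dx = 128/3.
  Sum: 2048/7 − 256 − 736/5 + 96 + 128/3 = 2944/105.
Adding: ||u||_{H^1}^2 = 766/315 + 2944/105 = 9598/315.


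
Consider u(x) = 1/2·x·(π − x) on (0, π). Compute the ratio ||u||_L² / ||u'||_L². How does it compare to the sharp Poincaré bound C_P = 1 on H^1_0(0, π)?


||u||_L² / ||u'||_L² = sqrt(10)*π/10 < C_P = 1.

u(x) = 1/2·x·(π − x), so u'(x) = -x + π/2.
u(x) = 1/2·x·(π − x) vanishes at x = 0 and x = π, so u ∈ H^1_0(0, π). Differentiate via the product rule and integrate the resulting polynomials term by term.
  ∫_0^π u² dx = ∫_0^π (x^4/4 - π*x^3/2 + π^2*x^2/4) dx. Term by term:
    ∫_0^π x^4/4 dx = π^5/20;  ∫_0^π -π*x^3/2 dx = -π^5/8;  ∫_0^π π^2*x^2/4 dx = π^5/12.
  Sum: π^5/20 − π^5/8 + π^5/12 = π^5/120.
  ∫_0^π (u')² dx = ∫_0^π (x^2 - π*x + π^2/4) dx. Term by term:
    ∫_0^π x^2 dx = π^3/3;  ∫_0^π -π*x dx = -π^3/2;  ∫_0^π π^2/4 dx = π^3/4.
  Sum: π^3/3 − π^3/2 + π^3/4 = π^3/12.
∫_0^π u² dx = π^5/120, so ||u||_L² = sqrt(30)*π^(5/2)/60.
∫_0^π (u')² dx = π^3/12, so ||u'||_L² = sqrt(3)*π^(3/2)/6.
Ratio ||u||_L² / ||u'||_L² = sqrt(10)*π/10.
Sharp Poincaré constant on H^1_0(0, π) is C_P = L/π = 1, achieved by sin(x).
A polynomial bump cannot attain the sharp Poincaré constant (only the first sine eigenfunction does), so the ratio is strictly less than C_P, consistent with ||u||_L² ≤ C_P ||u'||_L².


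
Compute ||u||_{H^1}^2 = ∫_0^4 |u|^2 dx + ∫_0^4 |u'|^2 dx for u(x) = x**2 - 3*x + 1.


||u||_{H^1}^2 = 184/5

The H^1 norm (squared) on an interval (0, L) is
  ||u||_{H^1}^2 = ∫_0^L u(x)^2 dx + ∫_0^L u'(x)^2 dx.
Compute u'(x) = 2*x - 3.
Then u(x)^2 = x**4 - 6*x**3 + 11*x**2 - 6*x + 1 and u'(x)^2 = 4*x**2 - 12*x + 9.
Integrate each monomial from 0 to 4 using ∫_0^4 c·x^n dx = c·4^(n+1)/(n+1):
  ∫_0^4 u(x)^2 dx = ∫_0^4 (x^4 - 6*x^3 + 11*x^2 - 6*x + 1) dx. Term by term:
    ∫_0^4 x^4 dx = 1024/5;  ∫_0^4 -6*x^3 dx = -384;  ∫_0^4 11*x^2 dx = 704/3;
    ∫_0^4 -6*x dx = -48;  ∫_0^4 1 dx = 4.
  Sum: 1024/5 − 384 + 704/3 − 48 + 4 = 172/15.
  ∫_0^4 u'(x)^2 dx = ∫_0^4 (4*x^2 - 12*x + 9) dx. Term by term:
    ∫_0^4 4*x^2 dx = 256/3;  ∫_0^4 -12*x dx = -96;  ∫_0^4 9 dx = 36.
  Sum: 256/3 − 96 + 36 = 76/3.
Adding: ||u||_{H^1}^2 = 172/15 + 76/3 = 184/5.


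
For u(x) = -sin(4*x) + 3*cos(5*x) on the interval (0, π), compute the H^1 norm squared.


||u||_{H^1(0,π)}^2 = 416/3 + 251*π/2

u'(x) = -15*sin(5*x) - 4*cos(4*x).
Expand u² and (u')² and integrate term by term on (0, π), using: for integers n ≥ 1, ∫_0^π sin²(nx) dx = ∫_0^π cos²(nx) dx = π/2; for n ≠ n', ∫_0^π sin(nx)sin(n'x) dx = ∫_0^π cos(nx)cos(n'x) dx = 0; and by product-to-sum, ∫_0^π sin(nx)cos(n'x) dx = ½∫_0^π [sin((n+n')x) + sin((n−n')x)] dx, which is 0 when n+n' is even and 2n/(n²−n'²) when n+n' is odd (it need not vanish on (0, π)).
  u² squared terms: (-1)²·∫sin(4x)² dx = 1·π/2 = π/2;  (3)²·∫cos(5x)² dx = 9·π/2 = 9*π/2.
  u² cross terms: 2·(-1)·(3)·∫sin(4x)·cos(5x) dx = -6·(-8/9) = 16/3.
  So ∫_0^π u² dx = π/2 + 9*π/2 + 16/3 = 16/3 + 5*π.
  (u')² squared terms: (-15)²·∫sin(5x)² dx = 225·π/2 = 225*π/2;  (-4)²·∫cos(4x)² dx = 16·π/2 = 8*π.
  (u')² cross terms: 2·(-15)·(-4)·∫sin(5x)·cos(4x) dx = 120·(10/9) = 400/3.
  So ∫_0^π (u')² dx = 225*π/2 + 8*π + 400/3 = 400/3 + 241*π/2.
||u||_{H^1}^2 = (16/3 + 5*π) + (400/3 + 241*π/2) = 416/3 + 251*π/2.


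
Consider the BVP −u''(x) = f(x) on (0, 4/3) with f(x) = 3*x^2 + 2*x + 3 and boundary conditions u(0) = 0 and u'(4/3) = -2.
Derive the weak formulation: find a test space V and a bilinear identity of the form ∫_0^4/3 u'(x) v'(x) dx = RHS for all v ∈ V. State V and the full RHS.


V = {v ∈ H^1(0, 4/3) : v(0) = 0} (test functions vanish at x = 0 where u is specified); weak form: ∫_0^4/3 u'v' dx = ∫_0^4/3 (3*x^2 + 2*x + 3) v dx − 2·v(4/3) for all v ∈ V.

Multiply both sides by a test function v and integrate from 0 to 4/3:
  ∫_0^4/3 −u''(x) v(x) dx = ∫_0^4/3 f(x) v(x) dx.
Integrate the LHS by parts once:
  ∫_0^4/3 −u'' v dx = −[u'(x) v(x)]_0^4/3 + ∫_0^4/3 u'(x) v'(x) dx.
Thus ∫_0^4/3 u'(x) v'(x) dx = ∫_0^4/3 f(x) v(x) dx + [u'(x) v(x)]_0^4/3.
Choose V so that boundary terms are either known or forced to vanish.
Mixed BC: u(0) = 0 (Dirichlet) and u'(4/3) = -2 (Neumann). Define V = {v ∈ H^1(0, 4/3) : v(0) = 0}. Then [u' v]_0^4/3 = u'(4/3)·v(4/3) − u'(0)·0 = − 2·v(4/3).
Weak formulation: find u (satisfying any essential BC) such that ∫_0^4/3 u'(x) v'(x) dx = ∫_0^4/3 f v dx − 2·v(4/3) for all v ∈ V (Dirichlet at 0 absorbed into V; Neumann datum at x = 4/3 contributes the boundary term).
Substituting f(x) = 3*x^2 + 2*x + 3, the right-hand side is ∫_0^4/3 (3*x^2 + 2*x + 3) v dx − 2·v(4/3).


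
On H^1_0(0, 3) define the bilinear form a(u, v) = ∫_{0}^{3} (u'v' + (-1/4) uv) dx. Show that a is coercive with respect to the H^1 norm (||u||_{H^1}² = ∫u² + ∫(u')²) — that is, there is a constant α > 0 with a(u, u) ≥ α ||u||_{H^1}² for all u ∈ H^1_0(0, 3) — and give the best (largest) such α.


α = (-9/4 + π^2)/(9 + π^2)

Coercivity of a(·,·) on H^1_0(0, 3) means a(u, u) ≥ α ||u||_{H^1}² for every u ∈ H^1_0.
The interval has length L = 3, and Poincaré/coercivity depend only on L. Here a(u, u) = ∫(u')² + (-1/4)·∫u².
Here c = -1/4 < 0 with |c| < (π/L)² = π^2/9, so coercivity still holds. The condition a(u,u) ≥ α||u||_{H^1}² reads (1−α)∫(u')² ≥ (α−c)∫u². Any admissible α is ≤ 1 (rapidly oscillating u have ∫u²/∫(u')² → 0), and α = 1 would force 0 ≥ (1−c)∫u², impossible since c < 1; so 1−α > 0. By the sharp Poincaré inequality on H^1_0 of an interval of length L, ∫(u')² ≥ (π/L)²∫u² with equality for the first sine mode sin(π(x−x₀)/L) (x₀ the left endpoint), so the inequality holds for all u iff (1−α)(π/L)² ≥ α − c, i.e. α ≤ ((π/L)² + c)/((π/L)² + 1) = (1 + c(L/π)²)/(1 + (L/π)²). (Direct route, valid since c ≤ 0: Poincaré gives c∫u² ≥ c(L/π)²∫(u')², so a(u,u) ≥ (1 + c(L/π)²)∫(u')², while ||u||_{H^1}² ≤ (1 + (L/π)²)∫(u')²; dividing yields the same α.) With (π/L)² = π^2/9 and c = -1/4, the largest admissible constant is α = ((π/L)² + c)/((π/L)² + 1).
Simplifying, α = (-9/4 + π^2)/(9 + π^2).


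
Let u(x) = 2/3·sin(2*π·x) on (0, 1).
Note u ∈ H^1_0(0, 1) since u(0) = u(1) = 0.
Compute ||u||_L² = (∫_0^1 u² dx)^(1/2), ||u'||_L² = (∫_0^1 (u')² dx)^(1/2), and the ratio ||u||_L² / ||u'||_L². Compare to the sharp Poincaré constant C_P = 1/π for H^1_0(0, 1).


||u||_L² / ||u'||_L² = 1/(2*π) < C_P = 1/π.

u(x) = 2/3·sin(2*π·x), so u'(x) = 4*π*cos(2*π*x)/3.
Writing u(x) = A·sin(kπx/L) with A = 2/3 and k = 2, use ∫_0^L sin²(kπx/L) dx = L/2 and ∫_0^L cos²(kπx/L) dx = L/2.
u² = 4/9·sin²(2*π·x) and (u')² = 16*π^2/9·cos²(2*π·x), and each of sin², cos² integrates to L/2 = 1/2 over (0, 1).
∫_0^1 u² dx = 2/9, so ||u||_L² = sqrt(2)/3.
∫_0^1 (u')² dx = 8*π^2/9, so ||u'||_L² = 2*sqrt(2)*π/3.
Ratio ||u||_L² / ||u'||_L² = 1/(2*π).
Sharp Poincaré constant on H^1_0(0, 1) is C_P = L/π = 1/π, achieved by sin(π·x).
This is the k = 2 harmonic; the ratio L/(kπ) is strictly less than C_P = L/π, consistent with the sharp inequality ||u||_L² ≤ C_P ||u'||_L².


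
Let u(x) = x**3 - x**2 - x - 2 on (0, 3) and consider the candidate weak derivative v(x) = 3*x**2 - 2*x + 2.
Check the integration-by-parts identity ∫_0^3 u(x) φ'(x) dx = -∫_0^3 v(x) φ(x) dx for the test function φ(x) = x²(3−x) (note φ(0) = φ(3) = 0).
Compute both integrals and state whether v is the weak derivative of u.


LHS = -837/20, RHS = -621/10. No, v is not the weak derivative of u.

u(x) = x**3 - x**2 - x - 2, classical derivative u'(x) = 3*x**2 - 2*x - 1.
φ(x) = x²(3−x), so φ'(x) = 3*x*(2 - x).
Note φ(0) = φ(3) = 0, so the boundary term u·φ vanishes.
LHS = ∫_0^3 u(x) φ'(x) dx = ∫_0^3 (-3*x^5 + 9*x^4 - 3*x^3 - 12*x) dx. Term by term:
  ∫_0^3 -3*x^5 dx = -729/2;  ∫_0^3 9*x^4 dx = 2187/5;  ∫_0^3 -3*x^3 dx = -243/4;
  ∫_0^3 -12*x dx = -54.
Sum: -729/2 + 2187/5 − 243/4 − 54 = -837/20.
So LHS = -837/20.
∫_0^3 v(x) φ(x) dx = ∫_0^3 (-3*x^5 + 11*x^4 - 8*x^3 + 6*x^2) dx. Term by term:
  ∫_0^3 -3*x^5 dx = -729/2;  ∫_0^3 11*x^4 dx = 2673/5;  ∫_0^3 -8*x^3 dx = -162;
  ∫_0^3 6*x^2 dx = 54.
Sum: -729/2 + 2673/5 − 162 + 54 = 621/10.
So RHS = -∫_0^3 v(x) φ(x) dx = -621/10.
LHS − RHS = 81/4 ≠ 0, so the identity fails.
(For a valid weak derivative the identity must hold for EVERY test function, in particular this one. The failure shows v is NOT the weak derivative of u.)
Correct weak derivative would be u'(x) = 3*x**2 - 2*x - 1.


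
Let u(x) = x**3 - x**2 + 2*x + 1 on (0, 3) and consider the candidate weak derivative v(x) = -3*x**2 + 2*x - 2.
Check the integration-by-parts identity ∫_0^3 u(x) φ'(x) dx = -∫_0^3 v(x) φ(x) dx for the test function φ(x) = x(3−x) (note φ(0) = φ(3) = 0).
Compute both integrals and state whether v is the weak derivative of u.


LHS = -639/20, RHS = 639/20. No, v is not the weak derivative of u.

u(x) = x**3 - x**2 + 2*x + 1, classical derivative u'(x) = 3*x**2 - 2*x + 2.
φ(x) = x(3−x), so φ'(x) = 3 - 2*x.
Note φ(0) = φ(3) = 0, so the boundary term u·φ vanishes.
LHS = ∫_0^3 u(x) φ'(x) dx = ∫_0^3 (-2*x^4 + 5*x^3 - 7*x^2 + 4*x + 3) dx. Term by term:
  ∫_0^3 -2*x^4 dx = -486/5;  ∫_0^3 5*x^3 dx = 405/4;  ∫_0^3 -7*x^2 dx = -63;
  ∫_0^3 4*x dx = 18;  ∫_0^3 3 dx = 9.
Sum: -486/5 + 405/4 − 63 + 18 + 9 = -639/20.
So LHS = -639/20.
∫_0^3 v(x) φ(x) dx = ∫_0^3 (3*x^4 - 11*x^3 + 8*x^2 - 6*x) dx. Term by term:
  ∫_0^3 3*x^4 dx = 729/5;  ∫_0^3 -11*x^3 dx = -891/4;  ∫_0^3 8*x^2 dx = 72;
  ∫_0^3 -6*x dx = -27.
Sum: 729/5 − 891/4 + 72 − 27 = -639/20.
So RHS = -∫_0^3 v(x) φ(x) dx = 639/20.
LHS − RHS = -639/10 ≠ 0, so the identity fails.
(For a valid weak derivative the identity must hold for EVERY test function, in particular this one. The failure shows v is NOT the weak derivative of u.)
Correct weak derivative would be u'(x) = 3*x**2 - 2*x + 2.


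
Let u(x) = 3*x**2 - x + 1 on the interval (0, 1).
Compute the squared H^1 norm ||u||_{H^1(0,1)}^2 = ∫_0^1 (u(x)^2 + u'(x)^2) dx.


||u||_{H^1}^2 = 289/30

The H^1 norm (squared) on an interval (0, L) is
  ||u||_{H^1}^2 = ∫_0^L u(x)^2 dx + ∫_0^L u'(x)^2 dx.
Compute u'(x) = 6*x - 1.
Then u(x)^2 = 9*x**4 - 6*x**3 + 7*x**2 - 2*x + 1 and u'(x)^2 = 36*x**2 - 12*x + 1.
Integrate each monomial from 0 to 1 using ∫_0^1 c·x^n dx = c·1^(n+1)/(n+1):
  ∫_0^1 u(x)^2 dx = ∫_0^1 (9*x^4 - 6*x^3 + 7*x^2 - 2*x + 1) dx. Term by term:
    ∫_0^1 9*x^4 dx = 9/5;  ∫_0^1 -6*x^3 dx = -3/2;  ∫_0^1 7*x^2 dx = 7/3;
    ∫_0^1 -2*x dx = -1;  ∫_0^1 1 dx = 1.
  Sum: 9/5 − 3/2 + 7/3 − 1 + 1 = 79/30.
  ∫_0^1 u'(x)^2 dx = ∫_0^1 (36*x^2 - 12*x + 1) dx. Term by term:
    ∫_0^1 36*x^2 dx = 12;  ∫_0^1 -12*x dx = -6;  ∫_0^1 1 dx = 1.
  Sum: 12 − 6 + 1 = 7.
Adding: ||u||_{H^1}^2 = 79/30 + 7 = 289/30.


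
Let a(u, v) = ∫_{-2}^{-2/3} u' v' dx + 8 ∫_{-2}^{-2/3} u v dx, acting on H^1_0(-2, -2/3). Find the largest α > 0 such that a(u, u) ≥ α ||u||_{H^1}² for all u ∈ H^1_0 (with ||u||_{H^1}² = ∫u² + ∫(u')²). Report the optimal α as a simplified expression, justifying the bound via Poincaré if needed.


α = 1

Coercivity of a(·,·) on H^1_0(-2, -2/3) means a(u, u) ≥ α ||u||_{H^1}² for every u ∈ H^1_0.
The interval has length L = 4/3, and Poincaré/coercivity depend only on L. Here a(u, u) = ∫(u')² + (8)·∫u².
Here c = 8 ≥ 1, so a(u,u) = ∫(u')² + c∫u² ≥ ∫(u')² + ∫u² = ||u||_{H^1}², i.e. α = 1 works. No larger α is possible: a(u,u) ≥ α||u||_{H^1}² means (1−α)∫(u')² ≥ (α−c)∫u², and for the modes u_n = sin(nπ(x−x₀)/L) (x₀ the left endpoint) one has ∫u_n²/∫(u_n')² = (L/(nπ))² → 0, so a(u_n,u_n)/||u_n||_{H^1}² → 1. Hence the optimal constant is α = 1.
Therefore α = 1.


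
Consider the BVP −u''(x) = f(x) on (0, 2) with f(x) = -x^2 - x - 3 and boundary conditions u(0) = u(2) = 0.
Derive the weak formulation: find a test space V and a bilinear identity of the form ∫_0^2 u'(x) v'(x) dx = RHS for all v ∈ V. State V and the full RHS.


V = H^1_0(0, 2) (so v(0) = v(2) = 0); weak form: ∫_0^2 u'v' dx = ∫_0^2 (-x^2 - x - 3) v dx for all v ∈ V.

Multiply both sides by a test function v and integrate from 0 to 2:
  ∫_0^2 −u''(x) v(x) dx = ∫_0^2 f(x) v(x) dx.
Integrate the LHS by parts once:
  ∫_0^2 −u'' v dx = −[u'(x) v(x)]_0^2 + ∫_0^2 u'(x) v'(x) dx.
Thus ∫_0^2 u'(x) v'(x) dx = ∫_0^2 f(x) v(x) dx + [u'(x) v(x)]_0^2.
Choose V so that boundary terms are either known or forced to vanish.
u is Dirichlet: u(0) = u(2) = 0. Let V = H^1_0(0, 2); then v(0) = v(2) = 0, and [u' v]_0^2 = 0.
Weak formulation: find u (satisfying any essential BC) such that ∫_0^2 u'(x) v'(x) dx = ∫_0^2 f v dx for all v ∈ V.
Substituting f(x) = -x^2 - x - 3, the right-hand side is ∫_0^2 (-x^2 - x - 3) v dx.


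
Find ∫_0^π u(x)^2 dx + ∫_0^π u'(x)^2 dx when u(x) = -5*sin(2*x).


||u||_{H^1(0,π)}^2 = 125*π/2

u'(x) = -10*cos(2*x).
Expand u² and (u')² and integrate term by term on (0, π), using: for integers n ≥ 1, ∫_0^π sin²(nx) dx = ∫_0^π cos²(nx) dx = π/2; for n ≠ n', ∫_0^π sin(nx)sin(n'x) dx = ∫_0^π cos(nx)cos(n'x) dx = 0; and by product-to-sum, ∫_0^π sin(nx)cos(n'x) dx = ½∫_0^π [sin((n+n')x) + sin((n−n')x)] dx, which is 0 when n+n' is even and 2n/(n²−n'²) when n+n' is odd (it need not vanish on (0, π)).
  u² squared terms: (-5)²·∫sin(2x)² dx = 25·π/2 = 25*π/2.
  So ∫_0^π u² dx = 25*π/2.
  (u')² squared terms: (-10)²·∫cos(2x)² dx = 100·π/2 = 50*π.
  So ∫_0^π (u')² dx = 50*π.
||u||_{H^1}^2 = (25*π/2) + (50*π) = 125*π/2.


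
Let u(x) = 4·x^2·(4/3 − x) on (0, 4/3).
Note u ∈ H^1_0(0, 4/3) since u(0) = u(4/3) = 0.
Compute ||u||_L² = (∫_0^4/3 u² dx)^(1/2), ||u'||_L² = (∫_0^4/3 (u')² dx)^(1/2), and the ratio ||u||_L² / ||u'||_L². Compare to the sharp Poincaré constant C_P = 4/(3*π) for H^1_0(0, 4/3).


||u||_L² / ||u'||_L² = 2*sqrt(14)/21 < C_P = 4/(3*π).

u(x) = 4·x^2·(4/3 − x), so u'(x) = 4*x*(8 - 9*x)/3.
u(x) = 4·x^2·(4/3 − x) vanishes at x = 0 and x = 4/3, so u ∈ H^1_0(0, 4/3). Differentiate via the product rule and integrate the resulting polynomials term by term.
  ∫_0^4/3 u² dx = ∫_0^4/3 (16*x^6 - 128*x^5/3 + 256*x^4/9) dx. Term by term:
    ∫_0^4/3 16*x^6 dx = 262144/15309;  ∫_0^4/3 -128*x^5/3 dx = -262144/6561;  ∫_0^4/3 256*x^4/9 dx = 262144/10935.
  Sum: 262144/15309 − 262144/6561 + 262144/10935 = 262144/229635.
  ∫_0^4/3 (u')² dx = ∫_0^4/3 (144*x^4 - 256*x^3 + 1024*x^2/9) dx. Term by term:
    ∫_0^4/3 144*x^4 dx = 16384/135;  ∫_0^4/3 -256*x^3 dx = -16384/81;  ∫_0^4/3 1024*x^2/9 dx = 65536/729.
  Sum: 16384/135 − 16384/81 + 65536/729 = 32768/3645.
∫_0^4/3 u² dx = 262144/229635, so ||u||_L² = 512*sqrt(35)/2835.
∫_0^4/3 (u')² dx = 32768/3645, so ||u'||_L² = 128*sqrt(10)/135.
Ratio ||u||_L² / ||u'||_L² = 2*sqrt(14)/21.
Sharp Poincaré constant on H^1_0(0, 4/3) is C_P = L/π = 4/(3*π), achieved by sin(3*π/4·x).
A polynomial bump cannot attain the sharp Poincaré constant (only the first sine eigenfunction does), so the ratio is strictly less than C_P, consistent with ||u||_L² ≤ C_P ||u'||_L².


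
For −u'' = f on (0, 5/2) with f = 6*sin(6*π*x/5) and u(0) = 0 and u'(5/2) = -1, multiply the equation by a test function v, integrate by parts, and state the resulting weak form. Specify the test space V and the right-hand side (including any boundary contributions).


V = {v ∈ H^1(0, 5/2) : v(0) = 0} (test functions vanish at x = 0 where u is specified); weak form: ∫_0^5/2 u'v' dx = ∫_0^5/2 (6*sin(6*π*x/5)) v dx − v(5/2) for all v ∈ V.

Multiply both sides by a test function v and integrate from 0 to 5/2:
  ∫_0^5/2 −u''(x) v(x) dx = ∫_0^5/2 f(x) v(x) dx.
Integrate the LHS by parts once:
  ∫_0^5/2 −u'' v dx = −[u'(x) v(x)]_0^5/2 + ∫_0^5/2 u'(x) v'(x) dx.
Thus ∫_0^5/2 u'(x) v'(x) dx = ∫_0^5/2 f(x) v(x) dx + [u'(x) v(x)]_0^5/2.
Choose V so that boundary terms are either known or forced to vanish.
Mixed BC: u(0) = 0 (Dirichlet) and u'(5/2) = -1 (Neumann). Define V = {v ∈ H^1(0, 5/2) : v(0) = 0}. Then [u' v]_0^5/2 = u'(5/2)·v(5/2) − u'(0)·0 = − v(5/2).
Weak formulation: find u (satisfying any essential BC) such that ∫_0^5/2 u'(x) v'(x) dx = ∫_0^5/2 f v dx − v(5/2) for all v ∈ V (Dirichlet at 0 absorbed into V; Neumann datum at x = 5/2 contributes the boundary term).
Substituting f(x) = 6*sin(6*π*x/5), the right-hand side is ∫_0^5/2 (6*sin(6*π*x/5)) v dx − v(5/2).


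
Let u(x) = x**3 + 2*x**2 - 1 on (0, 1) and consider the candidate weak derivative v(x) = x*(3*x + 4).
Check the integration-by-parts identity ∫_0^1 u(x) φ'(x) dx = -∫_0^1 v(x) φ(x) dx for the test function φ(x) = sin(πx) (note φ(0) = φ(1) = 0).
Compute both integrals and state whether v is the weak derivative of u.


LHS = -7/π + 12/π^3, RHS = -7/π + 12/π^3. Yes, v = u' weakly.

u(x) = x**3 + 2*x**2 - 1, classical derivative u'(x) = 3*x**2 + 4*x.
φ(x) = sin(πx), so φ'(x) = π*cos(π*x).
Note φ(0) = φ(1) = 0, so the boundary term u·φ vanishes.
LHS = ∫_0^1 u(x) φ'(x) dx = ∫_0^1 (π*x^3*cos(π*x) + 2*π*x^2*cos(π*x) - π*cos(π*x)) dx. Term by term:
  ∫_0^1 -π*cos(π*x) dx = 0;  ∫_0^1 π*x^3*cos(π*x) dx = -3/π + 12/π^3;  ∫_0^1 2*π*x^2*cos(π*x) dx = -4/π.
Sum: 0 + -3/π + 12/π^3 − 4/π = -7/π + 12/π^3.
So LHS = -7/π + 12/π^3.
∫_0^1 v(x) φ(x) dx = ∫_0^1 (3*x^2*sin(π*x) + 4*x*sin(π*x)) dx. Term by term:
  ∫_0^1 3*x^2*sin(π*x) dx = -12/π^3 + 3/π;  ∫_0^1 4*x*sin(π*x) dx = 4/π.
Sum: -12/π^3 + 3/π + 4/π = -12/π^3 + 7/π.
So RHS = -∫_0^1 v(x) φ(x) dx = -7/π + 12/π^3.
LHS = RHS, so the identity holds for this test φ.
Moreover u is smooth here and v(x) = u'(x) = 3*x**2 + 4*x pointwise, so the identity holds for every test function. Hence v is the weak derivative of u.


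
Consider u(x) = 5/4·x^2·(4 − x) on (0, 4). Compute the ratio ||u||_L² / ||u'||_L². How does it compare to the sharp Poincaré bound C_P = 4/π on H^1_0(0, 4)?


||u||_L² / ||u'||_L² = 2*sqrt(14)/7 < C_P = 4/π.

u(x) = 5/4·x^2·(4 − x), so u'(x) = 5*x*(8 - 3*x)/4.
u(x) = 5/4·x^2·(4 − x) vanishes at x = 0 and x = 4, so u ∈ H^1_0(0, 4). Differentiate via the product rule and integrate the resulting polynomials term by term.
  ∫_0^4 u² dx = ∫_0^4 (25*x^6/16 - 25*x^5/2 + 25*x^4) dx. Term by term:
    ∫_0^4 25*x^6/16 dx = 25600/7;  ∫_0^4 -25*x^5/2 dx = -25600/3;  ∫_0^4 25*x^4 dx = 5120.
  Sum: 25600/7 − 25600/3 + 5120 = 5120/21.
  ∫_0^4 (u')² dx = ∫_0^4 (225*x^4/16 - 75*x^3 + 100*x^2) dx. Term by term:
    ∫_0^4 225*x^4/16 dx = 2880;  ∫_0^4 -75*x^3 dx = -4800;  ∫_0^4 100*x^2 dx = 6400/3.
  Sum: 2880 − 4800 + 6400/3 = 640/3.
∫_0^4 u² dx = 5120/21, so ||u||_L² = 32*sqrt(105)/21.
∫_0^4 (u')² dx = 640/3, so ||u'||_L² = 8*sqrt(30)/3.
Ratio ||u||_L² / ||u'||_L² = 2*sqrt(14)/7.
Sharp Poincaré constant on H^1_0(0, 4) is C_P = L/π = 4/π, achieved by sin(π/4·x).
A polynomial bump cannot attain the sharp Poincaré constant (only the first sine eigenfunction does), so the ratio is strictly less than C_P, consistent with ||u||_L² ≤ C_P ||u'||_L².


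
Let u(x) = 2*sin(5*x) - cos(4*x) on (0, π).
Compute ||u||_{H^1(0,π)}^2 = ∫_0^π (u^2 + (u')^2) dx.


||u||_{H^1(0,π)}^2 = -680/9 + 121*π/2

u'(x) = 4*sin(4*x) + 10*cos(5*x).
Expand u² and (u')² and integrate term by term on (0, π), using: for integers n ≥ 1, ∫_0^π sin²(nx) dx = ∫_0^π cos²(nx) dx = π/2; for n ≠ n', ∫_0^π sin(nx)sin(n'x) dx = ∫_0^π cos(nx)cos(n'x) dx = 0; and by product-to-sum, ∫_0^π sin(nx)cos(n'x) dx = ½∫_0^π [sin((n+n')x) + sin((n−n')x)] dx, which is 0 when n+n' is even and 2n/(n²−n'²) when n+n' is odd (it need not vanish on (0, π)).
  u² squared terms: (-1)²·∫cos(4x)² dx = 1·π/2 = π/2;  (2)²·∫sin(5x)² dx = 4·π/2 = 2*π.
  u² cross terms: 2·(-1)·(2)·∫cos(4x)·sin(5x) dx = -4·(10/9) = -40/9.
  So ∫_0^π u² dx = π/2 + 2*π − 40/9 = -40/9 + 5*π/2.
  (u')² squared terms: (4)²·∫sin(4x)² dx = 16·π/2 = 8*π;  (10)²·∫cos(5x)² dx = 100·π/2 = 50*π.
  (u')² cross terms: 2·(4)·(10)·∫sin(4x)·cos(5x) dx = 80·(-8/9) = -640/9.
  So ∫_0^π (u')² dx = 8*π + 50*π − 640/9 = -640/9 + 58*π.
||u||_{H^1}^2 = (-40/9 + 5*π/2) + (-640/9 + 58*π) = -680/9 + 121*π/2.


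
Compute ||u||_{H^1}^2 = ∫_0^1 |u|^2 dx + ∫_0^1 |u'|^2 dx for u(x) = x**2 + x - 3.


||u||_{H^1}^2 = 281/30

The H^1 norm (squared) on an interval (0, L) is
  ||u||_{H^1}^2 = ∫_0^L u(x)^2 dx + ∫_0^L u'(x)^2 dx.
Compute u'(x) = 2*x + 1.
Then u(x)^2 = x**4 + 2*x**3 - 5*x**2 - 6*x + 9 and u'(x)^2 = 4*x**2 + 4*x + 1.
Integrate each monomial from 0 to 1 using ∫_0^1 c·x^n dx = c·1^(n+1)/(n+1):
  ∫_0^1 u(x)^2 dx = ∫_0^1 (x^4 + 2*x^3 - 5*x^2 - 6*x + 9) dx. Term by term:
    ∫_0^1 x^4 dx = 1/5;  ∫_0^1 2*x^3 dx = 1/2;  ∫_0^1 -5*x^2 dx = -5/3;
    ∫_0^1 -6*x dx = -3;  ∫_0^1 9 dx = 9.
  Sum: 1/5 + 1/2 − 5/3 − 3 + 9 = 151/30.
  ∫_0^1 u'(x)^2 dx = ∫_0^1 (4*x^2 + 4*x + 1) dx. Term by term:
    ∫_0^1 4*x^2 dx = 4/3;  ∫_0^1 4*x dx = 2;  ∫_0^1 1 dx = 1.
  Sum: 4/3 + 2 + 1 = 13/3.
Adding: ||u||_{H^1}^2 = 151/30 + 13/3 = 281/30.


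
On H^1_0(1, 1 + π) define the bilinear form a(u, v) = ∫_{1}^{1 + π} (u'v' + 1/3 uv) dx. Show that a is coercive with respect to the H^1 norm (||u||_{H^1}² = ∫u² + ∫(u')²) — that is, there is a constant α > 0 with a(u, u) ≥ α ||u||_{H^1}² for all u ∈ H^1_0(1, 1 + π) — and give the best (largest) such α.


α = 2/3

Coercivity of a(·,·) on H^1_0(1, 1 + π) means a(u, u) ≥ α ||u||_{H^1}² for every u ∈ H^1_0.
The interval has length L = π, and Poincaré/coercivity depend only on L. Here a(u, u) = ∫(u')² + (1/3)·∫u².
Here 0 < c = 1/3 < 1. The condition a(u,u) ≥ α||u||_{H^1}² reads (1−α)∫(u')² ≥ (α−c)∫u². Any admissible α is ≤ 1 (rapidly oscillating u have ∫u²/∫(u')² → 0), and α = 1 would force 0 ≥ (1−c)∫u², impossible since c < 1; so 1−α > 0. By the sharp Poincaré inequality on H^1_0 of an interval of length L, ∫(u')² ≥ (π/L)²∫u² with equality for the first sine mode sin(π(x−x₀)/L) (x₀ the left endpoint), so the inequality holds for all u iff (1−α)(π/L)² ≥ α − c, i.e. α ≤ ((π/L)² + c)/((π/L)² + 1) = (1 + c(L/π)²)/(1 + (L/π)²). With (π/L)² = 1 and c = 1/3, the largest admissible constant is α = ((π/L)² + c)/((π/L)² + 1).
Simplifying, α = 2/3.


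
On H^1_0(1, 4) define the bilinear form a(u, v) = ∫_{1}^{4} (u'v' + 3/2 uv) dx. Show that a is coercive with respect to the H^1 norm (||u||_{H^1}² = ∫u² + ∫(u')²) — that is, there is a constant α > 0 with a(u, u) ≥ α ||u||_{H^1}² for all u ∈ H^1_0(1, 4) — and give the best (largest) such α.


α = 1

Coercivity of a(·,·) on H^1_0(1, 4) means a(u, u) ≥ α ||u||_{H^1}² for every u ∈ H^1_0.
The interval has length L = 3, and Poincaré/coercivity depend only on L. Here a(u, u) = ∫(u')² + (3/2)·∫u².
Here c = 3/2 ≥ 1, so a(u,u) = ∫(u')² + c∫u² ≥ ∫(u')² + ∫u² = ||u||_{H^1}², i.e. α = 1 works. No larger α is possible: a(u,u) ≥ α||u||_{H^1}² means (1−α)∫(u')² ≥ (α−c)∫u², and for the modes u_n = sin(nπ(x−x₀)/L) (x₀ the left endpoint) one has ∫u_n²/∫(u_n')² = (L/(nπ))² → 0, so a(u_n,u_n)/||u_n||_{H^1}² → 1. Hence the optimal constant is α = 1.
Therefore α = 1.


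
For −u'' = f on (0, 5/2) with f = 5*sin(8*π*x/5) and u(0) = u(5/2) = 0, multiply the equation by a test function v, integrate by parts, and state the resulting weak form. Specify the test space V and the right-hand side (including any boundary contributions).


V = H^1_0(0, 5/2) (so v(0) = v(5/2) = 0); weak form: ∫_0^5/2 u'v' dx = ∫_0^5/2 (5*sin(8*π*x/5)) v dx for all v ∈ V.

Multiply both sides by a test function v and integrate from 0 to 5/2:
  ∫_0^5/2 −u''(x) v(x) dx = ∫_0^5/2 f(x) v(x) dx.
Integrate the LHS by parts once:
  ∫_0^5/2 −u'' v dx = −[u'(x) v(x)]_0^5/2 + ∫_0^5/2 u'(x) v'(x) dx.
Thus ∫_0^5/2 u'(x) v'(x) dx = ∫_0^5/2 f(x) v(x) dx + [u'(x) v(x)]_0^5/2.
Choose V so that boundary terms are either known or forced to vanish.
u is Dirichlet: u(0) = u(5/2) = 0. Let V = H^1_0(0, 5/2); then v(0) = v(5/2) = 0, and [u' v]_0^5/2 = 0.
Weak formulation: find u (satisfying any essential BC) such that ∫_0^5/2 u'(x) v'(x) dx = ∫_0^5/2 f v dx for all v ∈ V.
Substituting f(x) = 5*sin(8*π*x/5), the right-hand side is ∫_0^5/2 (5*sin(8*π*x/5)) v dx.


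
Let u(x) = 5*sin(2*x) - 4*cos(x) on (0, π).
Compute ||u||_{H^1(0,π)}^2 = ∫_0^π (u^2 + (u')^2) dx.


||u||_{H^1(0,π)}^2 = -320/3 + 157*π/2

u'(x) = 4*sin(x) + 10*cos(2*x).
Expand u² and (u')² and integrate term by term on (0, π), using: for integers n ≥ 1, ∫_0^π sin²(nx) dx = ∫_0^π cos²(nx) dx = π/2; for n ≠ n', ∫_0^π sin(nx)sin(n'x) dx = ∫_0^π cos(nx)cos(n'x) dx = 0; and by product-to-sum, ∫_0^π sin(nx)cos(n'x) dx = ½∫_0^π [sin((n+n')x) + sin((n−n')x)] dx, which is 0 when n+n' is even and 2n/(n²−n'²) when n+n' is odd (it need not vanish on (0, π)).
  u² squared terms: (-4)²·∫cos(x)² dx = 16·π/2 = 8*π;  (5)²·∫sin(2x)² dx = 25·π/2 = 25*π/2.
  u² cross terms: 2·(-4)·(5)·∫cos(x)·sin(2x) dx = -40·(4/3) = -160/3.
  So ∫_0^π u² dx = 8*π + 25*π/2 − 160/3 = -160/3 + 41*π/2.
  (u')² squared terms: (4)²·∫sin(x)² dx = 16·π/2 = 8*π;  (10)²·∫cos(2x)² dx = 100·π/2 = 50*π.
  (u')² cross terms: 2·(4)·(10)·∫sin(x)·cos(2x) dx = 80·(-2/3) = -160/3.
  So ∫_0^π (u')² dx = 8*π + 50*π − 160/3 = -160/3 + 58*π.
||u||_{H^1}^2 = (-160/3 + 41*π/2) + (-160/3 + 58*π) = -320/3 + 157*π/2.


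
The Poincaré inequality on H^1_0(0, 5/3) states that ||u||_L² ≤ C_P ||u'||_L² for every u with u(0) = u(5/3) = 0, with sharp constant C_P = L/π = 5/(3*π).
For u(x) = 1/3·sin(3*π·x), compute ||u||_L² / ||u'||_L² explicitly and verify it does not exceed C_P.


||u||_L² / ||u'||_L² = 1/(3*π) < C_P = 5/(3*π).

u(x) = 1/3·sin(3*π·x), so u'(x) = π*cos(3*π*x).
Writing u(x) = A·sin(kπx/L) with A = 1/3 and k = 5, use ∫_0^L sin²(kπx/L) dx = L/2 and ∫_0^L cos²(kπx/L) dx = L/2.
u² = 1/9·sin²(3*π·x) and (u')² = π^2·cos²(3*π·x), and each of sin², cos² integrates to L/2 = 5/6 over (0, 5/3).
∫_0^5/3 u² dx = 5/54, so ||u||_L² = sqrt(30)/18.
∫_0^5/3 (u')² dx = 5*π^2/6, so ||u'||_L² = sqrt(30)*π/6.
Ratio ||u||_L² / ||u'||_L² = 1/(3*π).
Sharp Poincaré constant on H^1_0(0, 5/3) is C_P = L/π = 5/(3*π), achieved by sin(3*π/5·x).
This is the k = 5 harmonic; the ratio L/(kπ) is strictly less than C_P = L/π, consistent with the sharp inequality ||u||_L² ≤ C_P ||u'||_L².


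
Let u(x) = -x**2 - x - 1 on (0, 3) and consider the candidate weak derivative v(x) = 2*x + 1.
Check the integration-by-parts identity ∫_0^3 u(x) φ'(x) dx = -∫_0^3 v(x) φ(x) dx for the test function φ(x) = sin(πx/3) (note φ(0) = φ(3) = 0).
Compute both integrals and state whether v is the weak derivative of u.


LHS = 24/π, RHS = -24/π. No, v is not the weak derivative of u.

u(x) = -x**2 - x - 1, classical derivative u'(x) = -2*x - 1.
φ(x) = sin(πx/3), so φ'(x) = π*cos(π*x/3)/3.
Note φ(0) = φ(3) = 0, so the boundary term u·φ vanishes.
LHS = ∫_0^3 u(x) φ'(x) dx = ∫_0^3 (-π*x^2*cos(π*x/3)/3 - π*x*cos(π*x/3)/3 - π*cos(π*x/3)/3) dx. Term by term:
  ∫_0^3 -π*cos(π*x/3)/3 dx = 0;  ∫_0^3 -π*x*cos(π*x/3)/3 dx = 6/π;  ∫_0^3 -π*x^2*cos(π*x/3)/3 dx = 18/π.
Sum: 0 + 6/π + 18/π = 24/π.
So LHS = 24/π.
∫_0^3 v(x) φ(x) dx = ∫_0^3 (2*x*sin(π*x/3) + sin(π*x/3)) dx. Term by term:
  ∫_0^3 2*x*sin(π*x/3) dx = 18/π;  ∫_0^3 sin(π*x/3) dx = 6/π.
Sum: 18/π + 6/π = 24/π.
So RHS = -∫_0^3 v(x) φ(x) dx = -24/π.
LHS − RHS = 48/π ≠ 0, so the identity fails.
(For a valid weak derivative the identity must hold for EVERY test function, in particular this one. The failure shows v is NOT the weak derivative of u.)
Correct weak derivative would be u'(x) = -2*x - 1.


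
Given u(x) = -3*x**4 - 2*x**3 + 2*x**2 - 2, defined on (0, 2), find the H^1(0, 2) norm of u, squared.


||u||_{H^1}^2 = 154744/35

The H^1 norm (squared) on an interval (0, L) is
  ||u||_{H^1}^2 = ∫_0^L u(x)^2 dx + ∫_0^L u'(x)^2 dx.
Compute u'(x) = -12*x**3 - 6*x**2 + 4*x.
Then u(x)^2 = 9*x**8 + 12*x**7 - 8*x**6 - 8*x**5 + 16*x**4 + 8*x**3 - 8*x**2 + 4 and u'(x)^2 = 144*x**6 + 144*x**5 - 60*x**4 - 48*x**3 + 16*x**2.
Integrate each monomial from 0 to 2 using ∫_0^2 c·x^n dx = c·2^(n+1)/(n+1):
  ∫_0^2 u(x)^2 dx = ∫_0^2 (9*x^8 + 12*x^7 - 8*x^6 - 8*x^5 + 16*x^4 + 8*x^3 - 8*x^2 + 4) dx. Term by term:
    ∫_0^2 9*x^8 dx = 512;  ∫_0^2 12*x^7 dx = 384;  ∫_0^2 -8*x^6 dx = -1024/7;
    ∫_0^2 -8*x^5 dx = -256/3;  ∫_0^2 16*x^4 dx = 512/5;  ∫_0^2 8*x^3 dx = 32;
    ∫_0^2 -8*x^2 dx = -64/3;  ∫_0^2 4 dx = 8.
  Sum: 512 + 384 − 1024/7 − 256/3 + 512/5 + 32 − 64/3 + 8 = 82472/105.
  ∫_0^2 u'(x)^2 dx = ∫_0^2 (144*x^6 + 144*x^5 - 60*x^4 - 48*x^3 + 16*x^2) dx. Term by term:
    ∫_0^2 144*x^6 dx = 18432/7;  ∫_0^2 144*x^5 dx = 1536;  ∫_0^2 -60*x^4 dx = -384;
    ∫_0^2 -48*x^3 dx = -192;  ∫_0^2 16*x^2 dx = 128/3.
  Sum: 18432/7 + 1536 − 384 − 192 + 128/3 = 76352/21.
Adding: ||u||_{H^1}^2 = 82472/105 + 76352/21 = 154744/35.


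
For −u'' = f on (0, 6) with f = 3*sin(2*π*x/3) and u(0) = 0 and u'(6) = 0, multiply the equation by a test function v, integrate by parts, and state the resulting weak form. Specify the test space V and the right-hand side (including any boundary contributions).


V = {v ∈ H^1(0, 6) : v(0) = 0} (test functions vanish at x = 0 where u is specified); weak form: ∫_0^6 u'v' dx = ∫_0^6 (3*sin(2*π*x/3)) v dx for all v ∈ V.

Multiply both sides by a test function v and integrate from 0 to 6:
  ∫_0^6 −u''(x) v(x) dx = ∫_0^6 f(x) v(x) dx.
Integrate the LHS by parts once:
  ∫_0^6 −u'' v dx = −[u'(x) v(x)]_0^6 + ∫_0^6 u'(x) v'(x) dx.
Thus ∫_0^6 u'(x) v'(x) dx = ∫_0^6 f(x) v(x) dx + [u'(x) v(x)]_0^6.
Choose V so that boundary terms are either known or forced to vanish.
Mixed BC: u(0) = 0 (Dirichlet) and u'(6) = 0 (Neumann). Define V = {v ∈ H^1(0, 6) : v(0) = 0}. Then [u' v]_0^6 = u'(6)·v(6) − u'(0)·0 = 0.
Weak formulation: find u (satisfying any essential BC) such that ∫_0^6 u'(x) v'(x) dx = ∫_0^6 f v dx for all v ∈ V (Dirichlet at 0 absorbed into V; the Neumann datum at x = 6 is zero, so no boundary term remains).
Substituting f(x) = 3*sin(2*π*x/3), the right-hand side is ∫_0^6 (3*sin(2*π*x/3)) v dx.


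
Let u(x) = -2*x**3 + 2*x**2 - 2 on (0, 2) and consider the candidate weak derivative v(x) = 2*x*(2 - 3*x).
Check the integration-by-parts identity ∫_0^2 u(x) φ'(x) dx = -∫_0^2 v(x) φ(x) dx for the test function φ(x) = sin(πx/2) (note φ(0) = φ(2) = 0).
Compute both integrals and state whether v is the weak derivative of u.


LHS = -192/π^3 + 32/π, RHS = -192/π^3 + 32/π. Yes, v = u' weakly.

u(x) = -2*x**3 + 2*x**2 - 2, classical derivative u'(x) = -6*x**2 + 4*x.
φ(x) = sin(πx/2), so φ'(x) = π*cos(π*x/2)/2.
Note φ(0) = φ(2) = 0, so the boundary term u·φ vanishes.
LHS = ∫_0^2 u(x) φ'(x) dx = ∫_0^2 (-π*x^3*cos(π*x/2) + π*x^2*cos(π*x/2) - π*cos(π*x/2)) dx. Term by term:
  ∫_0^2 -π*cos(π*x/2) dx = 0;  ∫_0^2 π*x^2*cos(π*x/2) dx = -16/π;  ∫_0^2 -π*x^3*cos(π*x/2) dx = -192/π^3 + 48/π.
Sum: 0 − 16/π + -192/π^3 + 48/π = -192/π^3 + 32/π.
So LHS = -192/π^3 + 32/π.
∫_0^2 v(x) φ(x) dx = ∫_0^2 (-6*x^2*sin(π*x/2) + 4*x*sin(π*x/2)) dx. Term by term:
  ∫_0^2 -6*x^2*sin(π*x/2) dx = -48/π + 192/π^3;  ∫_0^2 4*x*sin(π*x/2) dx = 16/π.
Sum: -48/π + 192/π^3 + 16/π = -32/π + 192/π^3.
So RHS = -∫_0^2 v(x) φ(x) dx = -192/π^3 + 32/π.
LHS = RHS, so the identity holds for this test φ.
Moreover u is smooth here and v(x) = u'(x) = -6*x**2 + 4*x pointwise, so the identity holds for every test function. Hence v is the weak derivative of u.


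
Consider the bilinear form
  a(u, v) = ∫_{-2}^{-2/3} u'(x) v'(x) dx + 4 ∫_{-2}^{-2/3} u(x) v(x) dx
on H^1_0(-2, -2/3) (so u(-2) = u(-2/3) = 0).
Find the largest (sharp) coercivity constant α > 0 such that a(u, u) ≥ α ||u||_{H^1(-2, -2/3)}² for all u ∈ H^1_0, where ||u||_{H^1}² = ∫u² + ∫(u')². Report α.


α = 1

Coercivity of a(·,·) on H^1_0(-2, -2/3) means a(u, u) ≥ α ||u||_{H^1}² for every u ∈ H^1_0.
The interval has length L = 4/3, and Poincaré/coercivity depend only on L. Here a(u, u) = ∫(u')² + (4)·∫u².
Here c = 4 ≥ 1, so a(u,u) = ∫(u')² + c∫u² ≥ ∫(u')² + ∫u² = ||u||_{H^1}², i.e. α = 1 works. No larger α is possible: a(u,u) ≥ α||u||_{H^1}² means (1−α)∫(u')² ≥ (α−c)∫u², and for the modes u_n = sin(nπ(x−x₀)/L) (x₀ the left endpoint) one has ∫u_n²/∫(u_n')² = (L/(nπ))² → 0, so a(u_n,u_n)/||u_n||_{H^1}² → 1. Hence the optimal constant is α = 1.
Therefore α = 1.


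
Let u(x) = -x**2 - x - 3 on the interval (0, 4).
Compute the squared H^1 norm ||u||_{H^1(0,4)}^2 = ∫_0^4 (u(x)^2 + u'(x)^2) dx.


||u||_{H^1}^2 = 10312/15

The H^1 norm (squared) on an interval (0, L) is
  ||u||_{H^1}^2 = ∫_0^L u(x)^2 dx + ∫_0^L u'(x)^2 dx.
Compute u'(x) = -2*x - 1.
Then u(x)^2 = x**4 + 2*x**3 + 7*x**2 + 6*x + 9 and u'(x)^2 = 4*x**2 + 4*x + 1.
Integrate each monomial from 0 to 4 using ∫_0^4 c·x^n dx = c·4^(n+1)/(n+1):
  ∫_0^4 u(x)^2 dx = ∫_0^4 (x^4 + 2*x^3 + 7*x^2 + 6*x + 9) dx. Term by term:
    ∫_0^4 x^4 dx = 1024/5;  ∫_0^4 2*x^3 dx = 128;  ∫_0^4 7*x^2 dx = 448/3;
    ∫_0^4 6*x dx = 48;  ∫_0^4 9 dx = 36.
  Sum: 1024/5 + 128 + 448/3 + 48 + 36 = 8492/15.
  ∫_0^4 u'(x)^2 dx = ∫_0^4 (4*x^2 + 4*x + 1) dx. Term by term:
    ∫_0^4 4*x^2 dx = 256/3;  ∫_0^4 4*x dx = 32;  ∫_0^4 1 dx = 4.
  Sum: 256/3 + 32 + 4 = 364/3.
Adding: ||u||_{H^1}^2 = 8492/15 + 364/3 = 10312/15.


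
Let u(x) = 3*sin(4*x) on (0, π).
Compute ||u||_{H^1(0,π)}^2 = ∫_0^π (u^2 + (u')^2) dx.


||u||_{H^1(0,π)}^2 = 153*π/2

u'(x) = 12*cos(4*x).
Expand u² and (u')² and integrate term by term on (0, π), using: for integers n ≥ 1, ∫_0^π sin²(nx) dx = ∫_0^π cos²(nx) dx = π/2; for n ≠ n', ∫_0^π sin(nx)sin(n'x) dx = ∫_0^π cos(nx)cos(n'x) dx = 0; and by product-to-sum, ∫_0^π sin(nx)cos(n'x) dx = ½∫_0^π [sin((n+n')x) + sin((n−n')x)] dx, which is 0 when n+n' is even and 2n/(n²−n'²) when n+n' is odd (it need not vanish on (0, π)).
  u² squared terms: (3)²·∫sin(4x)² dx = 9·π/2 = 9*π/2.
  So ∫_0^π u² dx = 9*π/2.
  (u')² squared terms: (12)²·∫cos(4x)² dx = 144·π/2 = 72*π.
  So ∫_0^π (u')² dx = 72*π.
||u||_{H^1}^2 = (9*π/2) + (72*π) = 153*π/2.


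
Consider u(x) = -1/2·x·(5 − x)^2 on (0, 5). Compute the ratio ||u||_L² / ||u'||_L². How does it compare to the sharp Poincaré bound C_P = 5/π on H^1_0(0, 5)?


||u||_L² / ||u'||_L² = 5*sqrt(14)/14 < C_P = 5/π.

u(x) = -1/2·x·(5 − x)^2, so u'(x) = (5 - 3*x)*(x - 5)/2.
u(x) = -1/2·x·(5 − x)^2 vanishes at x = 0 and x = 5, so u ∈ H^1_0(0, 5). Differentiate via the product rule and integrate the resulting polynomials term by term.
  ∫_0^5 u² dx = ∫_0^5 (x^6/4 - 5*x^5 + 75*x^4/2 - 125*x^3 + 625*x^2/4) dx. Term by term:
    ∫_0^5 x^6/4 dx = 78125/28;  ∫_0^5 -5*x^5 dx = -78125/6;  ∫_0^5 75*x^4/2 dx = 46875/2;
    ∫_0^5 -125*x^3 dx = -78125/4;  ∫_0^5 625*x^2/4 dx = 78125/12.
  Sum: 78125/28 − 78125/6 + 46875/2 − 78125/4 + 78125/12 = 15625/84.
  ∫_0^5 (u')² dx = ∫_0^5 (9*x^4/4 - 30*x^3 + 275*x^2/2 - 250*x + 625/4) dx. Term by term:
    ∫_0^5 9*x^4/4 dx = 5625/4;  ∫_0^5 -30*x^3 dx = -9375/2;  ∫_0^5 275*x^2/2 dx = 34375/6;
    ∫_0^5 -250*x dx = -3125;  ∫_0^5 625/4 dx = 3125/4.
  Sum: 5625/4 − 9375/2 + 34375/6 − 3125 + 3125/4 = 625/6.
∫_0^5 u² dx = 15625/84, so ||u||_L² = 125*sqrt(21)/42.
∫_0^5 (u')² dx = 625/6, so ||u'||_L² = 25*sqrt(6)/6.
Ratio ||u||_L² / ||u'||_L² = 5*sqrt(14)/14.
Sharp Poincaré constant on H^1_0(0, 5) is C_P = L/π = 5/π, achieved by sin(π/5·x).
A polynomial bump cannot attain the sharp Poincaré constant (only the first sine eigenfunction does), so the ratio is strictly less than C_P, consistent with ||u||_L² ≤ C_P ||u'||_L².


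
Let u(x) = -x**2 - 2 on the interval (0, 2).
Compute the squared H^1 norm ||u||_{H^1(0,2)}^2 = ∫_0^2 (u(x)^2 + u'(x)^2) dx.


||u||_{H^1}^2 = 536/15

The H^1 norm (squared) on an interval (0, L) is
  ||u||_{H^1}^2 = ∫_0^L u(x)^2 dx + ∫_0^L u'(x)^2 dx.
Compute u'(x) = -2*x.
Then u(x)^2 = x**4 + 4*x**2 + 4 and u'(x)^2 = 4*x**2.
Integrate each monomial from 0 to 2 using ∫_0^2 c·x^n dx = c·2^(n+1)/(n+1):
  ∫_0^2 u(x)^2 dx = ∫_0^2 (x^4 + 4*x^2 + 4) dx. Term by term:
    ∫_0^2 x^4 dx = 32/5;  ∫_0^2 4*x^2 dx = 32/3;  ∫_0^2 4 dx = 8.
  Sum: 32/5 + 32/3 + 8 = 376/15.
  ∫_0^2 u'(x)^2 dx = ∫_0^2 (4*x^2) dx. Term by term:
    ∫_0^2 4*x^2 dx = 32/3.
Adding: ||u||_{H^1}^2 = 376/15 + 32/3 = 536/15.


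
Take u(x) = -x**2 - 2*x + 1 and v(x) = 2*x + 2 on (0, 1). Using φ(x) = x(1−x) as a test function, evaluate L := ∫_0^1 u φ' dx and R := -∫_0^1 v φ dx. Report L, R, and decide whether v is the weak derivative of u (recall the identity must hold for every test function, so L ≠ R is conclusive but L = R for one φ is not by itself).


LHS = 1/2, RHS = -1/2. No, v is not the weak derivative of u.

u(x) = -x**2 - 2*x + 1, classical derivative u'(x) = -2*x - 2.
φ(x) = x(1−x), so φ'(x) = 1 - 2*x.
Note φ(0) = φ(1) = 0, so the boundary term u·φ vanishes.
LHS = ∫_0^1 u(x) φ'(x) dx = ∫_0^1 (2*x^3 + 3*x^2 - 4*x + 1) dx. Term by term:
  ∫_0^1 2*x^3 dx = 1/2;  ∫_0^1 3*x^2 dx = 1;  ∫_0^1 -4*x dx = -2;
  ∫_0^1 1 dx = 1.
Sum: 1/2 + 1 − 2 + 1 = 1/2.
So LHS = 1/2.
∫_0^1 v(x) φ(x) dx = ∫_0^1 (-2*x^3 + 2*x) dx. Term by term:
  ∫_0^1 -2*x^3 dx = -1/2;  ∫_0^1 2*x dx = 1.
Sum: -1/2 + 1 = 1/2.
So RHS = -∫_0^1 v(x) φ(x) dx = -1/2.
LHS − RHS = 1 ≠ 0, so the identity fails.
(For a valid weak derivative the identity must hold for EVERY test function, in particular this one. The failure shows v is NOT the weak derivative of u.)
Correct weak derivative would be u'(x) = -2*x - 2.
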